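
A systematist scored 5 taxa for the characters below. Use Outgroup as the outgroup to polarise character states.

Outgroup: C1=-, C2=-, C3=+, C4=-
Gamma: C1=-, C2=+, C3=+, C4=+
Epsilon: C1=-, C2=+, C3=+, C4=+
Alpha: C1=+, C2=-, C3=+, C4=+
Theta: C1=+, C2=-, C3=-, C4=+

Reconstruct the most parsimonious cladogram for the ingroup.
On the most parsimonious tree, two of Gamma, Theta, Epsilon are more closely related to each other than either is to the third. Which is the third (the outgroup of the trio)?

Theta

Character polarity is set by the outgroup: the derived state is whichever differs from the outgroup's state, so for C3 the derived state is '-', and for the remaining characters it is '+'.
Only Alpha and Theta show the derived state '+' for C1, supporting them as a clade.
C2 (derived state '+') is shared by Epsilon and Gamma — a synapomorphy uniting that clade.
C3 (derived state '-') is unique to Theta (autapomorphy; uninformative for grouping).
C4 (derived state '+') is shared by all ingroup taxa — unites the whole ingroup.
Most parsimonious ingroup topology: ((Gamma,Epsilon),(Alpha,Theta)).
Epsilon and Gamma share a more recent common ancestor with each other than either does with Theta, so Theta is the least closely related of the three.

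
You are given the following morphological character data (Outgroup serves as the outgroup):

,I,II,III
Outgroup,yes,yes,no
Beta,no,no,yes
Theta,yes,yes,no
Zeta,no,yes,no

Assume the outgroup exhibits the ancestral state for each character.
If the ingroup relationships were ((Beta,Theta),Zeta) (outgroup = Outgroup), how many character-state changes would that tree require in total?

4

Map each character onto ((Beta,Theta),Zeta) (rooted by Outgroup) and count the minimum state changes it requires (Fitch parsimony):
I: 2; II: 1; III: 1.
Total tree length = 4.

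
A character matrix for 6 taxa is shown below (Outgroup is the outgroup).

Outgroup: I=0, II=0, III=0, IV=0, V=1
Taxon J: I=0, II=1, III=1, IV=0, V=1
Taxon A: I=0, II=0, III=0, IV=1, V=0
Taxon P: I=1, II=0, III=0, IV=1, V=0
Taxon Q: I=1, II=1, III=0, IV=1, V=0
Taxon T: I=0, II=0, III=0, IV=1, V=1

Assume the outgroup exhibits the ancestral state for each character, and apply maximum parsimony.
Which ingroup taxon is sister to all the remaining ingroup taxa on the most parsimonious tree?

Character polarity is set by the outgroup: the derived state is whichever differs from the outgroup's state, so for V the derived state is '0', and for the remaining characters it is '1'.
I: derived state '1' in Taxon P and Taxon Q only — synapomorphy for {Taxon P, Taxon Q}.
II (state '1') occurs in Taxon J and Taxon Q but conflicts with the nesting implied by the other characters — most parsimoniously interpreted as homoplasy.
III (derived state '1') is unique to Taxon J (autapomorphy; uninformative for grouping).
IV: derived state '1' in Taxon A, Taxon P, Taxon Q, and Taxon T only — synapomorphy for {Taxon A, Taxon P, Taxon Q, Taxon T}.
V (derived state '0') is shared by Taxon A, Taxon P, and Taxon Q — a synapomorphy uniting that clade.
Most parsimonious ingroup topology: (Taxon J,((Taxon A,(Taxon P,Taxon Q)),Taxon T)).
Taxon J is sister to the clade containing all other ingroup taxa, so it is the earliest-diverging (most basal) ingroup lineage.

Taxon J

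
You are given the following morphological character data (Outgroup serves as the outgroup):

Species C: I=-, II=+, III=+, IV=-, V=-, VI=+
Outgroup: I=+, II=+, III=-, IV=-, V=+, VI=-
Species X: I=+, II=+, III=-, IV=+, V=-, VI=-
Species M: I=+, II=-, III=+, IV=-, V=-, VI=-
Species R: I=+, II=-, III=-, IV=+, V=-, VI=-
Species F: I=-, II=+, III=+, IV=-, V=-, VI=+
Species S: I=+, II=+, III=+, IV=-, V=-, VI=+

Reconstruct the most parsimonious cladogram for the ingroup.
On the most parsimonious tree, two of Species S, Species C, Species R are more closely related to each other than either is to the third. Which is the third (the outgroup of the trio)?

Character polarity is set by the outgroup: the derived state is whichever differs from the outgroup's state, so for I, II, V the derived state is '-', and for the remaining characters it is '+'.
I: derived state '-' in Species C and Species F only — synapomorphy for {Species C, Species F}.
II (state '-') occurs in Species M and Species R but conflicts with the nesting implied by the other characters — most parsimoniously interpreted as homoplasy.
III (derived state '+') is shared by Species C, Species F, Species M, and Species S — a synapomorphy uniting that clade.
IV: derived state '+' in Species R and Species X only — synapomorphy for {Species R, Species X}.
All ingroup taxa share the derived state '-' for V; it defines the ingroup but does not resolve relationships within it.
VI (derived state '+') is shared by Species C, Species F, and Species S — a synapomorphy uniting that clade.
Most parsimonious ingroup topology: ((Species M,((Species C,Species F),Species S)),(Species X,Species R)).
Species S and Species C share a more recent common ancestor with each other than either does with Species R, so Species R is the least closely related of the three.

Species R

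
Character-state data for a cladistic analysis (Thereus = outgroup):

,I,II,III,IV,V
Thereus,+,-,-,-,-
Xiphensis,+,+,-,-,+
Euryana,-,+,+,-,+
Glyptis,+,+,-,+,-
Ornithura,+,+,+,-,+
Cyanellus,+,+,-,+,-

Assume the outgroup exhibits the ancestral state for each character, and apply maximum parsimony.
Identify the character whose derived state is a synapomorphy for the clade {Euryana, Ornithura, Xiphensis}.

V

Character polarity is set by the outgroup: the derived state is whichever differs from the outgroup's state, so for I the derived state is '-', and for the remaining characters it is '+'.
I: derived state '-' in Euryana only — an autapomorphy, so it tells us nothing about relationships among taxa.
II (derived state '+') is shared by all ingroup taxa — unites the whole ingroup.
III (derived state '+') is shared by Euryana and Ornithura — a synapomorphy uniting that clade.
IV: derived state '+' in Cyanellus and Glyptis only — synapomorphy for {Cyanellus, Glyptis}.
Only Euryana, Ornithura, and Xiphensis show the derived state '+' for V, supporting them as a clade.
Most parsimonious ingroup topology: ((Xiphensis,(Euryana,Ornithura)),(Glyptis,Cyanellus)).
The clade {Euryana, Ornithura, Xiphensis} is supported by V: its derived state '+' occurs in exactly those taxa and in no other taxon (including the outgroup).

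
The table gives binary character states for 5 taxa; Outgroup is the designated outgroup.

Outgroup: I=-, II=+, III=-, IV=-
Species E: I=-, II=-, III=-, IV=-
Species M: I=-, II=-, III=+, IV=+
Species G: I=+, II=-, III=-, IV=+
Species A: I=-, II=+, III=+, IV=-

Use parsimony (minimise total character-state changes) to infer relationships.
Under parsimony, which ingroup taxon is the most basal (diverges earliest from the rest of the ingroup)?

Species A

Character polarity is set by the outgroup: the derived state is whichever differs from the outgroup's state, so for II the derived state is '-', and for the remaining characters it is '+'.
I: derived state '+' in Species G only — an autapomorphy, so it tells us nothing about relationships among taxa.
Only Species E, Species G, and Species M show the derived state '-' for II, supporting them as a clade.
III groups Species A and Species M, which is incompatible with the clades supported by the remaining characters; treating it as convergent (homoplasy) costs fewer steps than any alternative tree.
IV (derived state '+') is shared by Species G and Species M — a synapomorphy uniting that clade.
Most parsimonious ingroup topology: ((Species E,(Species M,Species G)),Species A).
Species A is sister to the clade containing all other ingroup taxa, so it is the earliest-diverging (most basal) ingroup lineage.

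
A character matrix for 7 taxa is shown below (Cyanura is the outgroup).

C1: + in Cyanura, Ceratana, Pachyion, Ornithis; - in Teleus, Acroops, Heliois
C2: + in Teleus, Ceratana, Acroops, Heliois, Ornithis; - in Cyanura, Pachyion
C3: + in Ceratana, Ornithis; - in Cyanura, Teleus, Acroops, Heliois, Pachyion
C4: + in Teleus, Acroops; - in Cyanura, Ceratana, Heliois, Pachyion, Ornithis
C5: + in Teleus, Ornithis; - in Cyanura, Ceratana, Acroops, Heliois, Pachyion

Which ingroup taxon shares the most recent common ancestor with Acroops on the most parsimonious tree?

Teleus

Character polarity is set by the outgroup: the derived state is whichever differs from the outgroup's state, so for C1 the derived state is '-', and for the remaining characters it is '+'.
Only Acroops, Heliois, and Teleus show the derived state '-' for C1, supporting them as a clade.
C2: derived state '+' in Acroops, Ceratana, Heliois, Ornithis, and Teleus only — synapomorphy for {Acroops, Ceratana, Heliois, Ornithis, Teleus}.
Only Ceratana and Ornithis show the derived state '+' for C3, supporting them as a clade.
Only Acroops and Teleus show the derived state '+' for C4, supporting them as a clade.
C5 (state '+') occurs in Ornithis and Teleus but conflicts with the nesting implied by the other characters — most parsimoniously interpreted as homoplasy.
Most parsimonious ingroup topology: (((Heliois,(Teleus,Acroops)),(Ornithis,Ceratana)),Pachyion).
Acroops and Teleus form a cherry on this tree, so they are sister taxa.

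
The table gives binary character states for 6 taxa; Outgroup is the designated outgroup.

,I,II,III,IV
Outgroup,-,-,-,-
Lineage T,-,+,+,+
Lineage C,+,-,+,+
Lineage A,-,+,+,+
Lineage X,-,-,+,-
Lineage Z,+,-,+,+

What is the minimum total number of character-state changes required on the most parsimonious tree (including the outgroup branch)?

The outgroup has state '-' for every character, so '+' is the derived state throughout.
I (derived state '+') is shared by Lineage C and Lineage Z — a synapomorphy uniting that clade.
Only Lineage A and Lineage T show the derived state '+' for II, supporting them as a clade.
All ingroup taxa share the derived state '+' for III; it defines the ingroup but does not resolve relationships within it.
Only Lineage A, Lineage C, Lineage T, and Lineage Z show the derived state '+' for IV, supporting them as a clade.
Most parsimonious ingroup topology: (((Lineage T,Lineage A),(Lineage C,Lineage Z)),Lineage X).
Changes per character on this tree: I: 1; II: 1; III: 1; IV: 1.
Total = 4.

4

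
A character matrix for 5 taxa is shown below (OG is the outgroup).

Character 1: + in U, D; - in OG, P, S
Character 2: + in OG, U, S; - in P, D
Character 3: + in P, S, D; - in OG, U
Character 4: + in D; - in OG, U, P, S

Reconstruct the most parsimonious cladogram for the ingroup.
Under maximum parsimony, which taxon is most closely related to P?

D

Character polarity is set by the outgroup: the derived state is whichever differs from the outgroup's state, so for Character 2 the derived state is '-', and for the remaining characters it is '+'.
Character 1 groups D and U, which is incompatible with the clades supported by the remaining characters; treating it as convergent (homoplasy) costs fewer steps than any alternative tree.
Only D and P show the derived state '-' for Character 2, supporting them as a clade.
Only D, P, and S show the derived state '+' for Character 3, supporting them as a clade.
Character 4 (derived state '+') is unique to D (autapomorphy; uninformative for grouping).
Most parsimonious ingroup topology: (U,((P,D),S)).
P and D form a cherry on this tree, so they are sister taxa.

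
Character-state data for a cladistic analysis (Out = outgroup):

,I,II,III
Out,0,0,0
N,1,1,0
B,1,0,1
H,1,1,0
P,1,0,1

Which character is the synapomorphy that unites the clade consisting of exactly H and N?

II

The outgroup has state '0' for every character, so '1' is the derived state throughout.
All ingroup taxa share the derived state '1' for I; it defines the ingroup but does not resolve relationships within it.
Only H and N show the derived state '1' for II, supporting them as a clade.
III (derived state '1') is shared by B and P — a synapomorphy uniting that clade.
Most parsimonious ingroup topology: ((N,H),(B,P)).
The clade {H, N} is supported by II: its derived state '1' occurs in exactly those taxa and in no other taxon (including the outgroup).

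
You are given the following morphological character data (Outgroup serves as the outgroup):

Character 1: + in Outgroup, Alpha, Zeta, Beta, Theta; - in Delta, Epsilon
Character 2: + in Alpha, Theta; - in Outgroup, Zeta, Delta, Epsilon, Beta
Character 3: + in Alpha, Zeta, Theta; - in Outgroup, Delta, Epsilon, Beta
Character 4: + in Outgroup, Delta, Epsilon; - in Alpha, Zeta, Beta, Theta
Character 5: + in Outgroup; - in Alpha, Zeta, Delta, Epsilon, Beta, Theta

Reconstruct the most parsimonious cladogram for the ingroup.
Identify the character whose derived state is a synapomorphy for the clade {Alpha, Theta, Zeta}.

Character 3

Character polarity is set by the outgroup: the derived state is whichever differs from the outgroup's state, so for Character 1, Character 4, Character 5 the derived state is '-', and for the remaining characters it is '+'.
Character 1: derived state '-' in Delta and Epsilon only — synapomorphy for {Delta, Epsilon}.
Character 2: derived state '+' in Alpha and Theta only — synapomorphy for {Alpha, Theta}.
Character 3: derived state '+' in Alpha, Theta, and Zeta only — synapomorphy for {Alpha, Theta, Zeta}.
Character 4 (derived state '-') is shared by Alpha, Beta, Theta, and Zeta — a synapomorphy uniting that clade.
Character 5 (derived state '-') is shared by all ingroup taxa — unites the whole ingroup.
Most parsimonious ingroup topology: ((((Alpha,Theta),Zeta),Beta),(Delta,Epsilon)).
The clade {Alpha, Theta, Zeta} is supported by Character 3: its derived state '+' occurs in exactly those taxa and in no other taxon (including the outgroup).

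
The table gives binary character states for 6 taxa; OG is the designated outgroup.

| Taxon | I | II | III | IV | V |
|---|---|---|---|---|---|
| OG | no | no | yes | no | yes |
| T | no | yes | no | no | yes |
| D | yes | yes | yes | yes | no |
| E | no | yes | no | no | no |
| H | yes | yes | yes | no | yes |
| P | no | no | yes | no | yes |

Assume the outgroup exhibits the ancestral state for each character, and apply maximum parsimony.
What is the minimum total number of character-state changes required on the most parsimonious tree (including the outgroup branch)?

Character polarity is set by the outgroup: the derived state is whichever differs from the outgroup's state, so for III, V the derived state is 'no', and for the remaining characters it is 'yes'.
I (derived state 'yes') is shared by D and H — a synapomorphy uniting that clade.
II: derived state 'yes' in D, E, H, and T only — synapomorphy for {D, E, H, T}.
III (derived state 'no') is shared by E and T — a synapomorphy uniting that clade.
IV: derived state 'yes' in D only — an autapomorphy, so it tells us nothing about relationships among taxa.
V (state 'no') occurs in D and E but conflicts with the nesting implied by the other characters — most parsimoniously interpreted as homoplasy.
Most parsimonious ingroup topology: (((T,E),(D,H)),P).
Changes per character on this tree: I: 1; II: 1; III: 1; IV: 1; V: 2.
Total = 6.

6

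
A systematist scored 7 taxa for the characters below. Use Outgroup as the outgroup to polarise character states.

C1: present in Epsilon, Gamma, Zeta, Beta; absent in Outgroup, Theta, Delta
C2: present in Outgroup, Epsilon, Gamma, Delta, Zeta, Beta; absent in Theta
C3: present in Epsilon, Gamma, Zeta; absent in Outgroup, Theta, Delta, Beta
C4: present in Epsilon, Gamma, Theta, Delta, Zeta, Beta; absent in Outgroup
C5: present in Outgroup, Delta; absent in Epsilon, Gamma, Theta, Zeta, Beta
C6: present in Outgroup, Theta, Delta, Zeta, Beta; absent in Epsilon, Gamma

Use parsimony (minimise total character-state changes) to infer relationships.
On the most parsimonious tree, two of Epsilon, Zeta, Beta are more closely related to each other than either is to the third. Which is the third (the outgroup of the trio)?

Character polarity is set by the outgroup: the derived state is whichever differs from the outgroup's state, so for C2, C5, C6 the derived state is 'absent', and for the remaining characters it is 'present'.
C1 (derived state 'present') is shared by Beta, Epsilon, Gamma, and Zeta — a synapomorphy uniting that clade.
C2: derived state 'absent' in Theta only — an autapomorphy, so it tells us nothing about relationships among taxa.
C3 (derived state 'present') is shared by Epsilon, Gamma, and Zeta — a synapomorphy uniting that clade.
All ingroup taxa share the derived state 'present' for C4; it defines the ingroup but does not resolve relationships within it.
C5: derived state 'absent' in Beta, Epsilon, Gamma, Theta, and Zeta only — synapomorphy for {Beta, Epsilon, Gamma, Theta, Zeta}.
C6: derived state 'absent' in Epsilon and Gamma only — synapomorphy for {Epsilon, Gamma}.
Most parsimonious ingroup topology: (((((Epsilon,Gamma),Zeta),Beta),Theta),Delta).
Epsilon and Zeta share a more recent common ancestor with each other than either does with Beta, so Beta is the least closely related of the three.

Beta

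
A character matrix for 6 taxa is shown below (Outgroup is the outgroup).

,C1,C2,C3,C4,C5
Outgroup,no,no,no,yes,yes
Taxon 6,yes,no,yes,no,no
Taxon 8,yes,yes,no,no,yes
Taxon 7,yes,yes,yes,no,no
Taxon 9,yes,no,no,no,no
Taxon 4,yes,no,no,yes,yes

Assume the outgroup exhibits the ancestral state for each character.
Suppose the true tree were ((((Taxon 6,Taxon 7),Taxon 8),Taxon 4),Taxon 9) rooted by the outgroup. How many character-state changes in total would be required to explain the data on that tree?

8

Map each character onto ((((Taxon 6,Taxon 7),Taxon 8),Taxon 4),Taxon 9) (rooted by Outgroup) and count the minimum state changes it requires (Fitch parsimony):
C1: 1; C2: 2; C3: 1; C4: 2; C5: 2.
Total tree length = 8.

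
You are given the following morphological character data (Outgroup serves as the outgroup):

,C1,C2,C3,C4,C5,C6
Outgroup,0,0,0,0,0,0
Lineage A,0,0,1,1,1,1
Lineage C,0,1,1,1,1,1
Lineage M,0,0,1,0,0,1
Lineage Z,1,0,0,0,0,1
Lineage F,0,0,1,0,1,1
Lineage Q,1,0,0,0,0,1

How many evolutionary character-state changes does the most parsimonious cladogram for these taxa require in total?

6

The outgroup has state '0' for every character, so '1' is the derived state throughout.
C1: derived state '1' in Lineage Q and Lineage Z only — synapomorphy for {Lineage Q, Lineage Z}.
C2: derived state '1' in Lineage C only — an autapomorphy, so it tells us nothing about relationships among taxa.
C3 (derived state '1') is shared by Lineage A, Lineage C, Lineage F, and Lineage M — a synapomorphy uniting that clade.
C4 (derived state '1') is shared by Lineage A and Lineage C — a synapomorphy uniting that clade.
C5: derived state '1' in Lineage A, Lineage C, and Lineage F only — synapomorphy for {Lineage A, Lineage C, Lineage F}.
All ingroup taxa share the derived state '1' for C6; it defines the ingroup but does not resolve relationships within it.
Most parsimonious ingroup topology: ((((Lineage A,Lineage C),Lineage F),Lineage M),(Lineage Z,Lineage Q)).
Changes per character on this tree: C1: 1; C2: 1; C3: 1; C4: 1; C5: 1; C6: 1.
Total = 6.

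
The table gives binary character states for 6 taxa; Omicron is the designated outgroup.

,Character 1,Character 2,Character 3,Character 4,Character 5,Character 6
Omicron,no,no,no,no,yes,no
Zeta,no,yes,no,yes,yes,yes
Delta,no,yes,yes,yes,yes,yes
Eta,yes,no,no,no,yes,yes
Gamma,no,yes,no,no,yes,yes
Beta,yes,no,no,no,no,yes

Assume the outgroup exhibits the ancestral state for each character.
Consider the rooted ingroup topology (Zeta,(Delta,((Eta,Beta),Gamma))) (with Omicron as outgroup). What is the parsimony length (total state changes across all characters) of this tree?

Map each character onto (Zeta,(Delta,((Eta,Beta),Gamma))) (rooted by Omicron) and count the minimum state changes it requires (Fitch parsimony):
Character 1: 1; Character 2: 2; Character 3: 1; Character 4: 2; Character 5: 1; Character 6: 1.
Total tree length = 8.

8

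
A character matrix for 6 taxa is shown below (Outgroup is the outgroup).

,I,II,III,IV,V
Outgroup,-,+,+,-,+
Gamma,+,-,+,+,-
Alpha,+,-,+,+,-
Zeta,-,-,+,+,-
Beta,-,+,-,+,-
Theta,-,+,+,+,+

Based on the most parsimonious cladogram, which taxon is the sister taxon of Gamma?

Character polarity is set by the outgroup: the derived state is whichever differs from the outgroup's state, so for II, III, V the derived state is '-', and for the remaining characters it is '+'.
I (derived state '+') is shared by Alpha and Gamma — a synapomorphy uniting that clade.
II: derived state '-' in Alpha, Gamma, and Zeta only — synapomorphy for {Alpha, Gamma, Zeta}.
III: derived state '-' in Beta only — an autapomorphy, so it tells us nothing about relationships among taxa.
All ingroup taxa share the derived state '+' for IV; it defines the ingroup but does not resolve relationships within it.
V (derived state '-') is shared by Alpha, Beta, Gamma, and Zeta — a synapomorphy uniting that clade.
Most parsimonious ingroup topology: ((((Gamma,Alpha),Zeta),Beta),Theta).
Gamma and Alpha form a cherry on this tree, so they are sister taxa.

Alpha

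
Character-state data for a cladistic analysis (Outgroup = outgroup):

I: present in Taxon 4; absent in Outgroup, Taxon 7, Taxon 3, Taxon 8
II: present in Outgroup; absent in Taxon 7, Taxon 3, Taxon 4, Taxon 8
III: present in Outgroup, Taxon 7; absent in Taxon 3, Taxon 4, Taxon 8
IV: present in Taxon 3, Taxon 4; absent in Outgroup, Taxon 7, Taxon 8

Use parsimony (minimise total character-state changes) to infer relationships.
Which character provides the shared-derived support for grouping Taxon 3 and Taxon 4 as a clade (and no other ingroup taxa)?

Character polarity is set by the outgroup: the derived state is whichever differs from the outgroup's state, so for II, III the derived state is 'absent', and for the remaining characters it is 'present'.
I (derived state 'present') is unique to Taxon 4 (autapomorphy; uninformative for grouping).
II (derived state 'absent') is shared by all ingroup taxa — unites the whole ingroup.
III (derived state 'absent') is shared by Taxon 3, Taxon 4, and Taxon 8 — a synapomorphy uniting that clade.
IV: derived state 'present' in Taxon 3 and Taxon 4 only — synapomorphy for {Taxon 3, Taxon 4}.
Most parsimonious ingroup topology: (Taxon 7,((Taxon 3,Taxon 4),Taxon 8)).
The clade {Taxon 3, Taxon 4} is supported by IV: its derived state 'present' occurs in exactly those taxa and in no other taxon (including the outgroup).

IV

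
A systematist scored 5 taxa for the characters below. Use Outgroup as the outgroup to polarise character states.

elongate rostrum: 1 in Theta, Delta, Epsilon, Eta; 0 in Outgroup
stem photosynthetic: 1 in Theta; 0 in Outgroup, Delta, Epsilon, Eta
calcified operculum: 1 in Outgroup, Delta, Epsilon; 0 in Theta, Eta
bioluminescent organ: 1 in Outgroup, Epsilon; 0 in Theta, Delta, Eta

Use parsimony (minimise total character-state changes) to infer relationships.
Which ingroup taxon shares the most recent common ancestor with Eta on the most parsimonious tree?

Theta

Character polarity is set by the outgroup: the derived state is whichever differs from the outgroup's state, so for calcified operculum, bioluminescent organ the derived state is '0', and for the remaining characters it is '1'.
elongate rostrum (derived state '1') is shared by all ingroup taxa — unites the whole ingroup.
stem photosynthetic: derived state '1' in Theta only — an autapomorphy, so it tells us nothing about relationships among taxa.
calcified operculum: derived state '0' in Eta and Theta only — synapomorphy for {Eta, Theta}.
bioluminescent organ: derived state '0' in Delta, Eta, and Theta only — synapomorphy for {Delta, Eta, Theta}.
Most parsimonious ingroup topology: (((Theta,Eta),Delta),Epsilon).
Eta and Theta form a cherry on this tree, so they are sister taxa.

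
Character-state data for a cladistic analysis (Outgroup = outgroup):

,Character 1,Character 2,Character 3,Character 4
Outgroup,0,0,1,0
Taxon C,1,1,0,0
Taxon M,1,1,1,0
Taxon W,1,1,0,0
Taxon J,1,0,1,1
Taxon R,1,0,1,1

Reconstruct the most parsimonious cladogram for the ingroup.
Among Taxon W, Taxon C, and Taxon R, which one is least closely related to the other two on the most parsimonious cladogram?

Character polarity is set by the outgroup: the derived state is whichever differs from the outgroup's state, so for Character 3 the derived state is '0', and for the remaining characters it is '1'.
Character 1 (derived state '1') is shared by all ingroup taxa — unites the whole ingroup.
Only Taxon C, Taxon M, and Taxon W show the derived state '1' for Character 2, supporting them as a clade.
Character 3: derived state '0' in Taxon C and Taxon W only — synapomorphy for {Taxon C, Taxon W}.
Character 4 (derived state '1') is shared by Taxon J and Taxon R — a synapomorphy uniting that clade.
Most parsimonious ingroup topology: (((Taxon C,Taxon W),Taxon M),(Taxon J,Taxon R)).
Taxon W and Taxon C share a more recent common ancestor with each other than either does with Taxon R, so Taxon R is the least closely related of the three.

Taxon R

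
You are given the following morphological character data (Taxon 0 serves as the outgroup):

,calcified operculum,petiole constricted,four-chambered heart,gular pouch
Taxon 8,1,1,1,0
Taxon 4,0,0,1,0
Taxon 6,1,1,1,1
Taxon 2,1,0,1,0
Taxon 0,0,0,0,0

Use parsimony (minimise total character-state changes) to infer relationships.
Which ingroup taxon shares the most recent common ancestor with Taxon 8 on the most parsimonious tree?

The outgroup has state '0' for every character, so '1' is the derived state throughout.
calcified operculum: derived state '1' in Taxon 2, Taxon 6, and Taxon 8 only — synapomorphy for {Taxon 2, Taxon 6, Taxon 8}.
petiole constricted: derived state '1' in Taxon 6 and Taxon 8 only — synapomorphy for {Taxon 6, Taxon 8}.
four-chambered heart (derived state '1') is shared by all ingroup taxa — unites the whole ingroup.
gular pouch: derived state '1' in Taxon 6 only — an autapomorphy, so it tells us nothing about relationships among taxa.
Most parsimonious ingroup topology: ((Taxon 2,(Taxon 8,Taxon 6)),Taxon 4).
Taxon 8 and Taxon 6 form a cherry on this tree, so they are sister taxa.

Taxon 6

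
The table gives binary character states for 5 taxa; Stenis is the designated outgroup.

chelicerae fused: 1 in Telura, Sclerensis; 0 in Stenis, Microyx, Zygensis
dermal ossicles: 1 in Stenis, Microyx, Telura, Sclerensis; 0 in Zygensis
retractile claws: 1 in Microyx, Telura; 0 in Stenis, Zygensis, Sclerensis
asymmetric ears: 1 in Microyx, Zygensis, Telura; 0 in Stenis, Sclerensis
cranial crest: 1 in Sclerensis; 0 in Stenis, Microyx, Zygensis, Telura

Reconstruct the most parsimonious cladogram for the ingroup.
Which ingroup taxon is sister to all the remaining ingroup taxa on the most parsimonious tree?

Character polarity is set by the outgroup: the derived state is whichever differs from the outgroup's state, so for dermal ossicles the derived state is '0', and for the remaining characters it is '1'.
chelicerae fused groups Sclerensis and Telura, which is incompatible with the clades supported by the remaining characters; treating it as convergent (homoplasy) costs fewer steps than any alternative tree.
dermal ossicles: derived state '0' in Zygensis only — an autapomorphy, so it tells us nothing about relationships among taxa.
retractile claws (derived state '1') is shared by Microyx and Telura — a synapomorphy uniting that clade.
Only Microyx, Telura, and Zygensis show the derived state '1' for asymmetric ears, supporting them as a clade.
cranial crest (derived state '1') is unique to Sclerensis (autapomorphy; uninformative for grouping).
Most parsimonious ingroup topology: (((Microyx,Telura),Zygensis),Sclerensis).
Sclerensis is sister to the clade containing all other ingroup taxa, so it is the earliest-diverging (most basal) ingroup lineage.

Sclerensis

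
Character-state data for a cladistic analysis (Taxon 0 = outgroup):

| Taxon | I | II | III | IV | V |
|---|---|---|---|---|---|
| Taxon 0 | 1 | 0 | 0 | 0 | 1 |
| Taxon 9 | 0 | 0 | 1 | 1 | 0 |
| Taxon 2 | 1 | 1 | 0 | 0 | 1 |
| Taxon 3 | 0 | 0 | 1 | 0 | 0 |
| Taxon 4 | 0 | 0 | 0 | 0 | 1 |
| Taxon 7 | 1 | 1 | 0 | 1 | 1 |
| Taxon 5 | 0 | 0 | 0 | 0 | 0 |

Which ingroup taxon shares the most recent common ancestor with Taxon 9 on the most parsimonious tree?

Taxon 3

Character polarity is set by the outgroup: the derived state is whichever differs from the outgroup's state, so for I, V the derived state is '0', and for the remaining characters it is '1'.
I: derived state '0' in Taxon 3, Taxon 4, Taxon 5, and Taxon 9 only — synapomorphy for {Taxon 3, Taxon 4, Taxon 5, Taxon 9}.
II: derived state '1' in Taxon 2 and Taxon 7 only — synapomorphy for {Taxon 2, Taxon 7}.
III: derived state '1' in Taxon 3 and Taxon 9 only — synapomorphy for {Taxon 3, Taxon 9}.
IV groups Taxon 7 and Taxon 9, which is incompatible with the clades supported by the remaining characters; treating it as convergent (homoplasy) costs fewer steps than any alternative tree.
V: derived state '0' in Taxon 3, Taxon 5, and Taxon 9 only — synapomorphy for {Taxon 3, Taxon 5, Taxon 9}.
Most parsimonious ingroup topology: ((((Taxon 9,Taxon 3),Taxon 5),Taxon 4),(Taxon 2,Taxon 7)).
Taxon 9 and Taxon 3 form a cherry on this tree, so they are sister taxa.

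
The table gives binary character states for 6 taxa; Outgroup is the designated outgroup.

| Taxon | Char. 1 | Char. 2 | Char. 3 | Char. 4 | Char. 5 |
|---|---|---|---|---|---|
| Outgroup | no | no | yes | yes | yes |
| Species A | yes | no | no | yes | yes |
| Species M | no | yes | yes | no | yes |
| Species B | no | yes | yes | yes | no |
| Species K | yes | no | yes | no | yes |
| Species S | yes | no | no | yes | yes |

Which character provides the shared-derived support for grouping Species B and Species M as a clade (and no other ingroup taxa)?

Char. 2

Character polarity is set by the outgroup: the derived state is whichever differs from the outgroup's state, so for Char. 3, Char. 4, Char. 5 the derived state is 'no', and for the remaining characters it is 'yes'.
Char. 1: derived state 'yes' in Species A, Species K, and Species S only — synapomorphy for {Species A, Species K, Species S}.
Char. 2: derived state 'yes' in Species B and Species M only — synapomorphy for {Species B, Species M}.
Char. 3: derived state 'no' in Species A and Species S only — synapomorphy for {Species A, Species S}.
Char. 4 groups Species K and Species M, which is incompatible with the clades supported by the remaining characters; treating it as convergent (homoplasy) costs fewer steps than any alternative tree.
Char. 5 (derived state 'no') is unique to Species B (autapomorphy; uninformative for grouping).
Most parsimonious ingroup topology: (((Species A,Species S),Species K),(Species M,Species B)).
The clade {Species B, Species M} is supported by Char. 2: its derived state 'yes' occurs in exactly those taxa and in no other taxon (including the outgroup).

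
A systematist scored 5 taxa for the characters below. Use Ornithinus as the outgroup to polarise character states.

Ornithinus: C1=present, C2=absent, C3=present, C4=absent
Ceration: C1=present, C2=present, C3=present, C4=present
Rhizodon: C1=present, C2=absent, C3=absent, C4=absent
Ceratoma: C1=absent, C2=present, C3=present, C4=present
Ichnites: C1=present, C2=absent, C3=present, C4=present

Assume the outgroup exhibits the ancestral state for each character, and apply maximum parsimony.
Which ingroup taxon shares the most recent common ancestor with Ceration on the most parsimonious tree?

Ceratoma

Character polarity is set by the outgroup: the derived state is whichever differs from the outgroup's state, so for C1, C3 the derived state is 'absent', and for the remaining characters it is 'present'.
C1 (derived state 'absent') is unique to Ceratoma (autapomorphy; uninformative for grouping).
Only Ceration and Ceratoma show the derived state 'present' for C2, supporting them as a clade.
C3 (derived state 'absent') is unique to Rhizodon (autapomorphy; uninformative for grouping).
Only Ceration, Ceratoma, and Ichnites show the derived state 'present' for C4, supporting them as a clade.
Most parsimonious ingroup topology: (((Ceration,Ceratoma),Ichnites),Rhizodon).
Ceration and Ceratoma form a cherry on this tree, so they are sister taxa.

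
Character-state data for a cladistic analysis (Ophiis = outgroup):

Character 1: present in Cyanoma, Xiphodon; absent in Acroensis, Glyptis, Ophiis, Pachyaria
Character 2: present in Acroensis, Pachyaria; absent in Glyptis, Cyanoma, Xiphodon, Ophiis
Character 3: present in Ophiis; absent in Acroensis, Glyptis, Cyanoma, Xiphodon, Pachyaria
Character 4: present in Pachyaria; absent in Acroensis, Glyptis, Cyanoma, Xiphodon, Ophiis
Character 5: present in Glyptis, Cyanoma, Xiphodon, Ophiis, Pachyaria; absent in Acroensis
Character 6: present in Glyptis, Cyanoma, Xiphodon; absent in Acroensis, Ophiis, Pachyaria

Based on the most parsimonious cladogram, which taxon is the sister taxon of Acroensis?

Pachyaria

Character polarity is set by the outgroup: the derived state is whichever differs from the outgroup's state, so for Character 3, Character 5 the derived state is 'absent', and for the remaining characters it is 'present'.
Character 1: derived state 'present' in Cyanoma and Xiphodon only — synapomorphy for {Cyanoma, Xiphodon}.
Only Acroensis and Pachyaria show the derived state 'present' for Character 2, supporting them as a clade.
Character 3 (derived state 'absent') is shared by all ingroup taxa — unites the whole ingroup.
Character 4 (derived state 'present') is unique to Pachyaria (autapomorphy; uninformative for grouping).
Character 5 (derived state 'absent') is unique to Acroensis (autapomorphy; uninformative for grouping).
Only Cyanoma, Glyptis, and Xiphodon show the derived state 'present' for Character 6, supporting them as a clade.
Most parsimonious ingroup topology: ((Pachyaria,Acroensis),((Cyanoma,Xiphodon),Glyptis)).
Acroensis and Pachyaria form a cherry on this tree, so they are sister taxa.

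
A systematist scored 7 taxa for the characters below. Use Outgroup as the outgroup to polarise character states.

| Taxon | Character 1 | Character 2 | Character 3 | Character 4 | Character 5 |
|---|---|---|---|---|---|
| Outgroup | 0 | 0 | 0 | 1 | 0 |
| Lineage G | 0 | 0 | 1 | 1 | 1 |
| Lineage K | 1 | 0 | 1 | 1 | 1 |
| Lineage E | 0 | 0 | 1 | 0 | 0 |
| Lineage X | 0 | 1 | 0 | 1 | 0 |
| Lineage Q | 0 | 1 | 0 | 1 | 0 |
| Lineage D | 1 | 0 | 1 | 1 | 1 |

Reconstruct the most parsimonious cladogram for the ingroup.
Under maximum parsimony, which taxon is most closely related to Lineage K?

Character polarity is set by the outgroup: the derived state is whichever differs from the outgroup's state, so for Character 4 the derived state is '0', and for the remaining characters it is '1'.
Character 1 (derived state '1') is shared by Lineage D and Lineage K — a synapomorphy uniting that clade.
Only Lineage Q and Lineage X show the derived state '1' for Character 2, supporting them as a clade.
Only Lineage D, Lineage E, Lineage G, and Lineage K show the derived state '1' for Character 3, supporting them as a clade.
Character 4: derived state '0' in Lineage E only — an autapomorphy, so it tells us nothing about relationships among taxa.
Character 5: derived state '1' in Lineage D, Lineage G, and Lineage K only — synapomorphy for {Lineage D, Lineage G, Lineage K}.
Most parsimonious ingroup topology: (((Lineage G,(Lineage K,Lineage D)),Lineage E),(Lineage X,Lineage Q)).
Lineage K and Lineage D form a cherry on this tree, so they are sister taxa.

Lineage D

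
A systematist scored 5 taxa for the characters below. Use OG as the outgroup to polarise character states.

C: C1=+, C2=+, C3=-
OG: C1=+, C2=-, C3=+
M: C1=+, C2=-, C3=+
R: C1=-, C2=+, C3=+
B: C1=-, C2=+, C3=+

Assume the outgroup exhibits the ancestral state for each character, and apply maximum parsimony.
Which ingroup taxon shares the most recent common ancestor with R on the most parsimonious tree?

Character polarity is set by the outgroup: the derived state is whichever differs from the outgroup's state, so for C1, C3 the derived state is '-', and for the remaining characters it is '+'.
C1: derived state '-' in B and R only — synapomorphy for {B, R}.
C2 (derived state '+') is shared by B, C, and R — a synapomorphy uniting that clade.
C3 (derived state '-') is unique to C (autapomorphy; uninformative for grouping).
Most parsimonious ingroup topology: ((C,(R,B)),M).
R and B form a cherry on this tree, so they are sister taxa.

B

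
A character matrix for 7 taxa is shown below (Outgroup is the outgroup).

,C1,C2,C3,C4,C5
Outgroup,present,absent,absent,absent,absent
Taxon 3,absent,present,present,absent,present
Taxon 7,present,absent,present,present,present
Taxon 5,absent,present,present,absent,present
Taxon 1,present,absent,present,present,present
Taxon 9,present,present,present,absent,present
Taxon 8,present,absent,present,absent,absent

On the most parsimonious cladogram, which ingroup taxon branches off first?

Character polarity is set by the outgroup: the derived state is whichever differs from the outgroup's state, so for C1 the derived state is 'absent', and for the remaining characters it is 'present'.
C1: derived state 'absent' in Taxon 3 and Taxon 5 only — synapomorphy for {Taxon 3, Taxon 5}.
C2 (derived state 'present') is shared by Taxon 3, Taxon 5, and Taxon 9 — a synapomorphy uniting that clade.
C3 (derived state 'present') is shared by all ingroup taxa — unites the whole ingroup.
C4: derived state 'present' in Taxon 1 and Taxon 7 only — synapomorphy for {Taxon 1, Taxon 7}.
Only Taxon 1, Taxon 3, Taxon 5, Taxon 7, and Taxon 9 show the derived state 'present' for C5, supporting them as a clade.
Most parsimonious ingroup topology: ((((Taxon 3,Taxon 5),Taxon 9),(Taxon 7,Taxon 1)),Taxon 8).
Taxon 8 is sister to the clade containing all other ingroup taxa, so it is the earliest-diverging (most basal) ingroup lineage.

Taxon 8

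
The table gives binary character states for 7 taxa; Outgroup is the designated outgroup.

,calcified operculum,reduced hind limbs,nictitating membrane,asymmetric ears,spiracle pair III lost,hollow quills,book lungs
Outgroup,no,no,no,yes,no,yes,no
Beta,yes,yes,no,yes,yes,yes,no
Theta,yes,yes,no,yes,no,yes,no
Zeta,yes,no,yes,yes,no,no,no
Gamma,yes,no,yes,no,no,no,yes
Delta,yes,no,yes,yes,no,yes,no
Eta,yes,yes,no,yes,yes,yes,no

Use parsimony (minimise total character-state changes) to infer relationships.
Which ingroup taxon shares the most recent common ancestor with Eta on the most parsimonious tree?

Beta

Character polarity is set by the outgroup: the derived state is whichever differs from the outgroup's state, so for asymmetric ears, hollow quills the derived state is 'no', and for the remaining characters it is 'yes'.
calcified operculum (derived state 'yes') is shared by all ingroup taxa — unites the whole ingroup.
reduced hind limbs: derived state 'yes' in Beta, Eta, and Theta only — synapomorphy for {Beta, Eta, Theta}.
nictitating membrane: derived state 'yes' in Delta, Gamma, and Zeta only — synapomorphy for {Delta, Gamma, Zeta}.
asymmetric ears (derived state 'no') is unique to Gamma (autapomorphy; uninformative for grouping).
spiracle pair III lost: derived state 'yes' in Beta and Eta only — synapomorphy for {Beta, Eta}.
Only Gamma and Zeta show the derived state 'no' for hollow quills, supporting them as a clade.
book lungs (derived state 'yes') is unique to Gamma (autapomorphy; uninformative for grouping).
Most parsimonious ingroup topology: (((Beta,Eta),Theta),((Zeta,Gamma),Delta)).
Eta and Beta form a cherry on this tree, so they are sister taxa.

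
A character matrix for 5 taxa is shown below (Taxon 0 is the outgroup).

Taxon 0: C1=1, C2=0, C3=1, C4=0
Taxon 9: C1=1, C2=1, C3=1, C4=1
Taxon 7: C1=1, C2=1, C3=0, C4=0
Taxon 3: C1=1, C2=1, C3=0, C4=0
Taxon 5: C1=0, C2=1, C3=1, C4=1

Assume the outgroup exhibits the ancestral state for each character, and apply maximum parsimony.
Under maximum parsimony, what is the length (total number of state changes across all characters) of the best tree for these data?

Character polarity is set by the outgroup: the derived state is whichever differs from the outgroup's state, so for C1, C3 the derived state is '0', and for the remaining characters it is '1'.
C1 (derived state '0') is unique to Taxon 5 (autapomorphy; uninformative for grouping).
All ingroup taxa share the derived state '1' for C2; it defines the ingroup but does not resolve relationships within it.
C3 (derived state '0') is shared by Taxon 3 and Taxon 7 — a synapomorphy uniting that clade.
Only Taxon 5 and Taxon 9 show the derived state '1' for C4, supporting them as a clade.
Most parsimonious ingroup topology: ((Taxon 9,Taxon 5),(Taxon 7,Taxon 3)).
Changes per character on this tree: C1: 1; C2: 1; C3: 1; C4: 1.
Total = 4.

4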